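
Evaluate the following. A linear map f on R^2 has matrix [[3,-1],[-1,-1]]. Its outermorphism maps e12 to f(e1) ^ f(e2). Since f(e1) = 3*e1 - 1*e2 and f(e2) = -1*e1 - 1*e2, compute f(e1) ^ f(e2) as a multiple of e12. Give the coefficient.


The outermorphism of a linear map f sends e1^e2 to f(e1)^f(e2).
f(e1) = 3*e1 - 1*e2
f(e2) = -1*e1 - 1*e2
f(e1) ^ f(e2) = (3*e1 - 1*e2) ^ (-1*e1 - 1*e2)
= 3*(-1)*e12 + (-1)*(-1)*e21
= (-3 - 1)*e12
= -4*e12
Coefficient = -4


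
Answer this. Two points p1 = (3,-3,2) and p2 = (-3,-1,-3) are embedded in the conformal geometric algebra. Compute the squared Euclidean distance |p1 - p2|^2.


p1 - p2 = (6, -2, 5)
|p1 - p2|^2 = 6^2 + (-2)^2 + 5^2
= 36 + 4 + 25
= 65


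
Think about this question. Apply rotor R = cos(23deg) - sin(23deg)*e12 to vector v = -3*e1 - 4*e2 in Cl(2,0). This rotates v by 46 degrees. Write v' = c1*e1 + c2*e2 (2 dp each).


Rotor R = cos(23deg) - sin(23deg)*e12
Rotation angle theta = 2 * 23 = 46 degrees
v' = R*v*~R rotates v by theta.
cos(46deg) = 0.6947, sin(46deg) = 0.7193
v'_1 = -3*cos(46deg) - (-4)*sin(46deg)
= -3*0.6947 - (-4)*0.7193
= 0.79
v'_2 = -3*sin(46deg) + (-4)*cos(46deg)
= -3*0.7193 + (-4)*0.6947
= -4.94
v' = 0.79*e1 - 4.94*e2


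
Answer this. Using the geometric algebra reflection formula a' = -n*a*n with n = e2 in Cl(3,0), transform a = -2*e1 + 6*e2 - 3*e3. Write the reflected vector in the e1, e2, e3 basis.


Reflection formula: a' = -n*a*n, with n = e2 (unit vector, n^2 = 1).
For reflection through hyperplane perp to e2:
The component along e2 flips sign, others stay.
a = (-2, 6, -3)
a' = (-2, -6, -3)
a' = -2*e1 - 6*e2 - 3*e3


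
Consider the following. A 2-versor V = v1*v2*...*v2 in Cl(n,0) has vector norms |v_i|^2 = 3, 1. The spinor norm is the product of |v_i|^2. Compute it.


Spinor norm N(V) = |v1|^2 * |v2|^2 * ... * |v2|^2
= 3 * 1
Running product: 3, 3
N(V) = 3


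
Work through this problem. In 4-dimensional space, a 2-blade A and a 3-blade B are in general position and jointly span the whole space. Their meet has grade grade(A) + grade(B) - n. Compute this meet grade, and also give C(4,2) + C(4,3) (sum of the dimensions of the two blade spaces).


Meet grade = grade(A) + grade(B) - n
= 2 + 3 - 4 = 1
C(4,2) = 6
C(4,3) = 4
dim_A + dim_B = 6 + 4 = 10


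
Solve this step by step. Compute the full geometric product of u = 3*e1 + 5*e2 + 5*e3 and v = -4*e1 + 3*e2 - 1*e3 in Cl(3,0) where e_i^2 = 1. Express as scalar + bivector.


In Cl(3,0): e_i^2 = 1, e_ie_j = -e_je_i for i != j.
Scalar part = u . v = 3*(-4) + 5*3 + 5*(-1)
= -12 + 15 + (-5) = -2
e12 coeff = 3*3 - 5*(-4) = 9 - (-20) = 29
e13 coeff = 3*(-1) - 5*(-4) = -3 - (-20) = 17
e23 coeff = 5*(-1) - 5*3 = -5 - 15 = -20
uv = -2 + 29*e12 + 17*e13 - 20*e23


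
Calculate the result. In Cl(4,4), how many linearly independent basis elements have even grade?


Even subalgebra dimension = 2^(n-1)
n = 4 + 4 = 8
2^(8 - 1) = 2^7 = 128
Verification: sum of C(8,k) for even k = 1 + 28 + 70 + 28 + 1 = 128
Result = 128


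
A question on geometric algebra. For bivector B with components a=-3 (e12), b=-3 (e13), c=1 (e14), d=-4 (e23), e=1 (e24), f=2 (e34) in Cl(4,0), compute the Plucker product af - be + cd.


Plucker relation: af - be + cd
a*f = (-3)*2 = -6
b*e = (-3)*1 = -3
c*d = 1*(-4) = -4
af - be + cd = -6 - (-3) + (-4)
= -7


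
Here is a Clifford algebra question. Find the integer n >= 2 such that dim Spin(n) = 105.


dim Spin(n) = dim so(n) = n(n-1)/2.
Solve n(n-1)/2 = 105, i.e. n^2 - n - 210 = 0.
Discriminant = 1 + 8*105 = 841
n = (1 + sqrt(841))/2 = (1 + 29)/2 = 15


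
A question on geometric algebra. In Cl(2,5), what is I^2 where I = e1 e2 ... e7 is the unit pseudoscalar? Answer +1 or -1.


The pseudoscalar I = e1...e_n (product of all n generators) of Cl(p,q) satisfies I^2 = (-1)^(q + n(n-1)/2).
p = 2, q = 5, n = p + q = 7
n(n-1)/2 = 7 * 6 / 2 = 21
Exponent = q + n(n-1)/2 = 5 + 21 = 26
I^2 = (-1)^26 = +1


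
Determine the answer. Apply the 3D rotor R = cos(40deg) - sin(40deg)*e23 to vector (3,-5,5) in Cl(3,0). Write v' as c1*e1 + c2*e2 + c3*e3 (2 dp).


Rotor R = cos(40deg) - sin(40deg)*e23
Rotation angle theta = 2 * 40 = 80 degrees in the e23 plane (e2 -> e3).
The component perpendicular to the plane (e1) is invariant: v'_1 = v1 = 3.00
cos(80deg) = 0.1736, sin(80deg) = 0.9848
v'_2 = v2*cos(theta) - v3*sin(theta) = -5*0.1736 - 5*0.9848 = -5.79
v'_3 = v2*sin(theta) + v3*cos(theta) = -5*0.9848 + 5*0.1736 = -4.06
v' = 3.00*e1 - 5.79*e2 - 4.06*e3


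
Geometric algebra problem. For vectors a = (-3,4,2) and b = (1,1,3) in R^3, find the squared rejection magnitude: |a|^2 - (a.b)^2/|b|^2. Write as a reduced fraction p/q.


|a|^2 = (-3)^2 + 4^2 + 2^2 = 29
|b|^2 = 1^2 + 1^2 + 3^2 = 11
a . b = (-3)*1 + 4*1 + 2*3 = 7
(a.b)^2 = 7^2 = 49
|rej|^2 = 29 - 49/11
= (319 - 49)/11
= 270/11
In lowest terms: 270/11


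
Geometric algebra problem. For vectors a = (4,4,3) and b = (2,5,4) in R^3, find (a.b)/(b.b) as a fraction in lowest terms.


Projection coefficient = (a . b) / (b . b)
a . b = 4*2 + 4*5 + 3*4
= 8 + 20 + 12 = 40
b . b = 2^2 + 5^2 + 4^2
= 4 + 25 + 16 = 45
Coefficient = 40/45
In lowest terms: 8/9


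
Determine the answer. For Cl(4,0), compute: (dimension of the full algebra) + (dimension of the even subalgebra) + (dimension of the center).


n = 4 + 0 = 4
Total dim = 2^4 = 16
Even subalgebra dim = 2^3 = 8
n is even, so center dim = 1
Sum = 16 + 8 + 1 = 25


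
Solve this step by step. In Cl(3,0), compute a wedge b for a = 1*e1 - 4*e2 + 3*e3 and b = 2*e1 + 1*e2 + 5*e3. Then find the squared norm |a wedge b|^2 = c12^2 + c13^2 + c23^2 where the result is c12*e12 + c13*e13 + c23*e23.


a wedge b = (a1*b2 - a2*b1)*e12 + (a1*b3 - a3*b1)*e13 + (a2*b3 - a3*b2)*e23
e12 coeff: 1*1 - (-4)*2 = 1 - (-8) = 9
e13 coeff: 1*5 - 3*2 = 5 - 6 = -1
e23 coeff: (-4)*5 - 3*1 = -20 - 3 = -23
|a wedge b|^2 = 9^2 + (-1)^2 + (-23)^2
= 81 + 1 + 529
= 611


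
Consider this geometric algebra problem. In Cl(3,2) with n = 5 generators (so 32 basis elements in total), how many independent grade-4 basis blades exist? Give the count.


Number of grade-k basis blades in Cl(p,q) with n = p + q is C(n, k).
n = 3 + 2 = 5
C(5, 4) = 5! / (4! * 1!)
= 120 / (24 * 1)
= 5


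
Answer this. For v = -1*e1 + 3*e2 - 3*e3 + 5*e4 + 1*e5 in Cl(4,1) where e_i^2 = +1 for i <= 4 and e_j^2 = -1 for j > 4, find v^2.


v^2 = sum of c_i^2 * e_i^2
Positive signature terms (e_i^2 = +1): (-1)^2 + 3^2 + (-3)^2 + 5^2 = 44
Negative signature terms (e_j^2 = -1): 1^2 = 1
v^2 = 44 - 1 = 43


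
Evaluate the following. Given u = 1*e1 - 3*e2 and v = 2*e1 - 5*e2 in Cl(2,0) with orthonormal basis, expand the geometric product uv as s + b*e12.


Expand: (1*e1 - 3*e2)(2*e1 - 5*e2)
= 1*2*e1e1 + 1*(-5)*e1e2 + (-3)*2*e2e1 + (-3)*(-5)*e2e2
Using e1^2 = e2^2 = 1, e2e1 = -e1e2:
Scalar part s = 1*2 + (-3)*(-5) = 2 + 15 = 17
Bivector part b = 1*(-5) - (-3)*2 = -5 - (-6) = 1
uv = 17 + 1*e12


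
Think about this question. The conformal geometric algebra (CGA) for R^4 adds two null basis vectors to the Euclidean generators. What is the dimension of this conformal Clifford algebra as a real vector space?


The conformal model of R^4 uses Cl(5,1): the 4 Euclidean generators plus two extra orthogonal generators e+ (e+^2 = +1) and e- (e-^2 = -1), from which the null vectors e0, einf are built.
Number of generators m = 4 + 2 = 6.
dim Cl(p,q) = 2^m = 2^6 = 64


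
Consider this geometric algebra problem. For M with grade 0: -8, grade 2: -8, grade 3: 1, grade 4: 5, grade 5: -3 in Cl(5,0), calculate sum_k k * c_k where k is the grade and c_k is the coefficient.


Grade-weighted sum = sum of grade_k * coefficient_k
0*(-8) = 0
2*(-8) = -16
3*1 = 3
4*5 = 20
5*(-3) = -15
Total = 0 + (-16) + 3 + 20 + (-15) = -8


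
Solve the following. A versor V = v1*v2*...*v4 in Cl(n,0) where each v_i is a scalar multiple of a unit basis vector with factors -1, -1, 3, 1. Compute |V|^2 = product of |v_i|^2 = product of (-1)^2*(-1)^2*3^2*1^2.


Each vector v_i has |v_i|^2 = s_i^2
Squared scales: (-1)^2 = 1, (-1)^2 = 1, 3^2 = 9, 1^2 = 1
|V|^2 = 1 * 1 * 9 * 1
= 9


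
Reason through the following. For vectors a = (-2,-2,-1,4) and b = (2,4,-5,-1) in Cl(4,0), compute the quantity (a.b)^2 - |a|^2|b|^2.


a . b = (-2)*2 + (-2)*4 + (-1)*(-5) + 4*(-1)
= -4 + (-8) + 5 + (-4) = -11
|a|^2 = (-2)^2 + (-2)^2 + (-1)^2 + 4^2 = 25
|b|^2 = 2^2 + 4^2 + (-5)^2 + (-1)^2 = 46
(a.b)^2 = (-11)^2 = 121
|a|^2 * |b|^2 = 25 * 46 = 1150
Result = 121 - 1150 = -1029


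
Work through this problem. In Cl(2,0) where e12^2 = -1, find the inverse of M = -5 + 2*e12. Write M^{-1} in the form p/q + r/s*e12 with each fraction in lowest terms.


M = -5 + 2*e12, where e12^2 = -1.
Since M commutes with its reverse ~M = a - b*e12, M * ~M = a^2 - b^2*e12^2 = a^2 + b^2.
So M^{-1} = ~M / (a^2 + b^2) = (a - b*e12)/(a^2 + b^2).
a^2 + b^2 = 25 + 4 = 29
Scalar part = -5/29 = -5/29
Bivector coeff = -2/29 = -2/29
M^{-1} = -5/29 - 2/29*e12


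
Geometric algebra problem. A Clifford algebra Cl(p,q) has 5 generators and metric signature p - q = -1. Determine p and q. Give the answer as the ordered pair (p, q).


We need p + q = 5 and p - q = -1.
Adding: 2p = 5 + (-1) = 4, so p = 2.
Then q = 5 - 2 = 3.
(p, q) = (2, 3)


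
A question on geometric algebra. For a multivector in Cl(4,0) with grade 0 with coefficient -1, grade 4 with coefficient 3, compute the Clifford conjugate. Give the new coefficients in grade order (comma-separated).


Clifford conjugate sign for grade k: (-1)^(k(k+1)/2)
Grade 0: (-1)^(0*1/2) = (-1)^0 = 1, coeff -1 -> -1
Grade 4: (-1)^(4*5/2) = (-1)^10 = 1, coeff 3 -> 3
Conjugated coefficients: -1, 3


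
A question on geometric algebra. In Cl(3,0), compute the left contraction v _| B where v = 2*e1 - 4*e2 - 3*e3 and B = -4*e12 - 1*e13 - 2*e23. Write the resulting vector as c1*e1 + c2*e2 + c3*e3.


Left contraction v _| B = <vB>_1 (grade-1 part of the geometric product vB).
Using e1_|e12 = e2, e2_|e12 = -e1, e1_|e13 = e3, e3_|e13 = -e1, e2_|e23 = e3, e3_|e23 = -e2:
e1 coeff: -v2*b12 - v3*b13 = -(-4)*(-4) - (-3)*(-1) = -19
e2 coeff: v1*b12 - v3*b23 = (2)*(-4) - (-3)*(-2) = -14
e3 coeff: v1*b13 + v2*b23 = (2)*(-1) + (-4)*(-2) = 6
v _| B = -19*e1 - 14*e2 + 6*e3


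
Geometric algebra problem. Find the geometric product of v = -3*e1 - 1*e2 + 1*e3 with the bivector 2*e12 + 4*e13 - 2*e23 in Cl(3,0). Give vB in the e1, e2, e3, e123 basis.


vB has grade-1 (vector) and grade-3 (trivector) parts: vB = (v _| B) + (v ^ B).
Vector part <vB>_1:
  e1: -v2*b12 - v3*b13 = -(-1)*(2) - (1)*(4) = -2
  e2: v1*b12 - v3*b23 = (-3)*(2) - (1)*(-2) = -4
  e3: v1*b13 + v2*b23 = (-3)*(4) + (-1)*(-2) = -10
Trivector part <vB>_3:
  e123: v1*b23 - v2*b13 + v3*b12 = (-3)*(-2) - (-1)*(4) + (1)*(2) = 12
vB = -2*e1 - 4*e2 - 10*e3 + 12*e123


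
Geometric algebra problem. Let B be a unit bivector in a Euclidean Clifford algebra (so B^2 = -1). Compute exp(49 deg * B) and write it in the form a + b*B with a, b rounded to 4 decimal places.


For a unit bivector B with B^2 = -1, the exponential series gives
e^(theta*B) = cos(theta) + sin(theta)*B (the GA analogue of Euler's formula).
theta = 49 degrees = 0.855211 rad
cos(49 deg) = 0.6561
sin(49 deg) = 0.7547
exp(theta*B) = 0.6561 + 0.7547*B


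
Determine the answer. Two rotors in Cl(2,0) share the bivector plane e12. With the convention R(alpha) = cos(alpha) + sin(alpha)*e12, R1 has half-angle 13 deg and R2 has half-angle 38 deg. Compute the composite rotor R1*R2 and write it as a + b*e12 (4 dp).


Same-plane rotors commute and their half-angles add:
R1*R2 = cos(a1 + a2) + sin(a1 + a2)*e12.
a1 + a2 = 13 + 38 = 51 deg
cos(51 deg) = 0.6293
sin(51 deg) = 0.7771
R1*R2 = 0.6293 + 0.7771*e12


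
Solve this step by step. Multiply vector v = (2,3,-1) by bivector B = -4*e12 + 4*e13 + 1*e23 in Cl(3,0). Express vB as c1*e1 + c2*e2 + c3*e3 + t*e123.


vB has grade-1 (vector) and grade-3 (trivector) parts: vB = (v _| B) + (v ^ B).
Vector part <vB>_1:
  e1: -v2*b12 - v3*b13 = -(3)*(-4) - (-1)*(4) = 16
  e2: v1*b12 - v3*b23 = (2)*(-4) - (-1)*(1) = -7
  e3: v1*b13 + v2*b23 = (2)*(4) + (3)*(1) = 11
Trivector part <vB>_3:
  e123: v1*b23 - v2*b13 + v3*b12 = (2)*(1) - (3)*(4) + (-1)*(-4) = -6
vB = 16*e1 - 7*e2 + 11*e3 - 6*e123


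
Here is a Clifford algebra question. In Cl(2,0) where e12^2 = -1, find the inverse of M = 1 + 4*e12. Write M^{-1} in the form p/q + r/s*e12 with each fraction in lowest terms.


M = 1 + 4*e12, where e12^2 = -1.
Since M commutes with its reverse ~M = a - b*e12, M * ~M = a^2 - b^2*e12^2 = a^2 + b^2.
So M^{-1} = ~M / (a^2 + b^2) = (a - b*e12)/(a^2 + b^2).
a^2 + b^2 = 1 + 16 = 17
Scalar part = 1/17 = 1/17
Bivector coeff = -4/17 = -4/17
M^{-1} = 1/17 - 4/17*e12


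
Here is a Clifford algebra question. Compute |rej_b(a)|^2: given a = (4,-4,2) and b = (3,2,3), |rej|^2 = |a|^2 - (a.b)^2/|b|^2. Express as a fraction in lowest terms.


|a|^2 = 4^2 + (-4)^2 + 2^2 = 36
|b|^2 = 3^2 + 2^2 + 3^2 = 22
a . b = 4*3 + (-4)*2 + 2*3 = 10
(a.b)^2 = 10^2 = 100
|rej|^2 = 36 - 100/22
= (792 - 100)/22
= 692/22
In lowest terms: 346/11


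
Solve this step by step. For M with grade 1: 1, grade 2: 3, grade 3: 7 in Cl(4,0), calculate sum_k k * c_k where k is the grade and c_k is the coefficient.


Grade-weighted sum = sum of grade_k * coefficient_k
1*1 = 1
2*3 = 6
3*7 = 21
Total = 1 + 6 + 21 = 28


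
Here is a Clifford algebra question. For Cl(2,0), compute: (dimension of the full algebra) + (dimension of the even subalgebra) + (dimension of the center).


n = 2 + 0 = 2
Total dim = 2^2 = 4
Even subalgebra dim = 2^1 = 2
n is even, so center dim = 1
Sum = 4 + 2 + 1 = 7


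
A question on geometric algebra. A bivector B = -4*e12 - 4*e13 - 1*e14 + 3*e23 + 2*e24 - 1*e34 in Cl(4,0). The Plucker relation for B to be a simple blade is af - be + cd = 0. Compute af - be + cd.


Plucker relation: af - be + cd
a*f = (-4)*(-1) = 4
b*e = (-4)*2 = -8
c*d = (-1)*3 = -3
af - be + cd = 4 - (-8) + (-3)
= 9


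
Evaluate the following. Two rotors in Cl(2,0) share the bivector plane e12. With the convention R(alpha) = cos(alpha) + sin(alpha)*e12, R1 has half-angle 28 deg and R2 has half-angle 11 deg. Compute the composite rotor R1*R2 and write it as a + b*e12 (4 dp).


Same-plane rotors commute and their half-angles add:
R1*R2 = cos(a1 + a2) + sin(a1 + a2)*e12.
a1 + a2 = 28 + 11 = 39 deg
cos(39 deg) = 0.7771
sin(39 deg) = 0.6293
R1*R2 = 0.7771 + 0.6293*e12


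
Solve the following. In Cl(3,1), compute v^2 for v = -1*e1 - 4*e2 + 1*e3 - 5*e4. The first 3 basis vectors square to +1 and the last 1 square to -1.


v^2 = sum of c_i^2 * e_i^2
Positive signature terms (e_i^2 = +1): (-1)^2 + (-4)^2 + 1^2 = 18
Negative signature terms (e_j^2 = -1): (-5)^2 = 25
v^2 = 18 - 25 = -7


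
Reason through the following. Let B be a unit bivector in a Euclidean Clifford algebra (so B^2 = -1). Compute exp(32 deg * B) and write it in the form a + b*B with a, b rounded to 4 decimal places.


For a unit bivector B with B^2 = -1, the exponential series gives
e^(theta*B) = cos(theta) + sin(theta)*B (the GA analogue of Euler's formula).
theta = 32 degrees = 0.558505 rad
cos(32 deg) = 0.8480
sin(32 deg) = 0.5299
exp(theta*B) = 0.8480 + 0.5299*B


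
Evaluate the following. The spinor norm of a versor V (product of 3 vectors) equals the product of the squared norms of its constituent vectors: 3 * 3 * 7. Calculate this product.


Spinor norm N(V) = |v1|^2 * |v2|^2 * ... * |v3|^2
= 3 * 3 * 7
Running product: 3, 9, 63
N(V) = 63


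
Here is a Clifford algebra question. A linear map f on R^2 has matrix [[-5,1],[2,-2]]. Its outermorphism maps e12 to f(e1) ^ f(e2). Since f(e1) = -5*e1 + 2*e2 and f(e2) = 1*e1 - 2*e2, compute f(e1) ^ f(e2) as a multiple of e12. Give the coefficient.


The outermorphism of a linear map f sends e1^e2 to f(e1)^f(e2).
f(e1) = -5*e1 + 2*e2
f(e2) = 1*e1 - 2*e2
f(e1) ^ f(e2) = (-5*e1 + 2*e2) ^ (1*e1 - 2*e2)
= (-5)*(-2)*e12 + 2*1*e21
= (10 - 2)*e12
= 8*e12
Coefficient = 8


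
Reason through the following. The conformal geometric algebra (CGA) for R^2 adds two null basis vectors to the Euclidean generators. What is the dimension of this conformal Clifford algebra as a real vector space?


The conformal model of R^2 uses Cl(3,1): the 2 Euclidean generators plus two extra orthogonal generators e+ (e+^2 = +1) and e- (e-^2 = -1), from which the null vectors e0, einf are built.
Number of generators m = 2 + 2 = 4.
dim Cl(p,q) = 2^m = 2^4 = 16


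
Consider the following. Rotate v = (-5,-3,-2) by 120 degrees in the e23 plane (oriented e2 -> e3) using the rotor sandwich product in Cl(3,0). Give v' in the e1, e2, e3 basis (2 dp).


Rotor R = cos(60deg) - sin(60deg)*e23
Rotation angle theta = 2 * 60 = 120 degrees in the e23 plane (e2 -> e3).
The component perpendicular to the plane (e1) is invariant: v'_1 = v1 = -5.00
cos(120deg) = -0.5000, sin(120deg) = 0.8660
v'_2 = v2*cos(theta) - v3*sin(theta) = -3*(-0.5000) - (-2)*0.8660 = 3.23
v'_3 = v2*sin(theta) + v3*cos(theta) = -3*0.8660 + (-2)*(-0.5000) = -1.60
v' = -5.00*e1 + 3.23*e2 - 1.60*e3


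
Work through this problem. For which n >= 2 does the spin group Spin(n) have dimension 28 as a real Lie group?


dim Spin(n) = dim so(n) = n(n-1)/2.
Solve n(n-1)/2 = 28, i.e. n^2 - n - 56 = 0.
Discriminant = 1 + 8*28 = 225
n = (1 + sqrt(225))/2 = (1 + 15)/2 = 8


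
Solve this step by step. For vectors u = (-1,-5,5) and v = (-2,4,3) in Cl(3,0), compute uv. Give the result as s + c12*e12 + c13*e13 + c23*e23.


In Cl(3,0): e_i^2 = 1, e_ie_j = -e_je_i for i != j.
Scalar part = u . v = (-1)*(-2) + (-5)*4 + 5*3
= 2 + (-20) + 15 = -3
e12 coeff = (-1)*4 - (-5)*(-2) = -4 - 10 = -14
e13 coeff = (-1)*3 - 5*(-2) = -3 - (-10) = 7
e23 coeff = (-5)*3 - 5*4 = -15 - 20 = -35
uv = -3 - 14*e12 + 7*e13 - 35*e23


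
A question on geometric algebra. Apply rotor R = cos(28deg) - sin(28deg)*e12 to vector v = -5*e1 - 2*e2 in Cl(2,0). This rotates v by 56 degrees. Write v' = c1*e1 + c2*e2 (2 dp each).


Rotor R = cos(28deg) - sin(28deg)*e12
Rotation angle theta = 2 * 28 = 56 degrees
v' = R*v*~R rotates v by theta.
cos(56deg) = 0.5592, sin(56deg) = 0.8290
v'_1 = -5*cos(56deg) - (-2)*sin(56deg)
= -5*0.5592 - (-2)*0.8290
= -1.14
v'_2 = -5*sin(56deg) + (-2)*cos(56deg)
= -5*0.8290 + (-2)*0.5592
= -5.26
v' = -1.14*e1 - 5.26*e2


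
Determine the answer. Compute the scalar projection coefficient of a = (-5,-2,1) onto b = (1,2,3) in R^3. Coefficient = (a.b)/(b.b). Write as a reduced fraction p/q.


Projection coefficient = (a . b) / (b . b)
a . b = (-5)*1 + (-2)*2 + 1*3
= -5 + (-4) + 3 = -6
b . b = 1^2 + 2^2 + 3^2
= 1 + 4 + 9 = 14
Coefficient = -6/14
In lowest terms: -3/7


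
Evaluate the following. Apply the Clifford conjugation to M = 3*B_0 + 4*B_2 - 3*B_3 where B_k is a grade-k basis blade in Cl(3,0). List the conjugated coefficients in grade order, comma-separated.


Clifford conjugate sign for grade k: (-1)^(k(k+1)/2)
Grade 0: (-1)^(0*1/2) = (-1)^0 = 1, coeff 3 -> 3
Grade 2: (-1)^(2*3/2) = (-1)^3 = -1, coeff 4 -> -4
Grade 3: (-1)^(3*4/2) = (-1)^6 = 1, coeff -3 -> -3
Conjugated coefficients: 3, -4, -3


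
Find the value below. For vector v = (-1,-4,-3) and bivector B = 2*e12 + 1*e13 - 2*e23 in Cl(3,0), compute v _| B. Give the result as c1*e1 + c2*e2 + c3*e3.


Left contraction v _| B = <vB>_1 (grade-1 part of the geometric product vB).
Using e1_|e12 = e2, e2_|e12 = -e1, e1_|e13 = e3, e3_|e13 = -e1, e2_|e23 = e3, e3_|e23 = -e2:
e1 coeff: -v2*b12 - v3*b13 = -(-4)*(2) - (-3)*(1) = 11
e2 coeff: v1*b12 - v3*b23 = (-1)*(2) - (-3)*(-2) = -8
e3 coeff: v1*b13 + v2*b23 = (-1)*(1) + (-4)*(-2) = 7
v _| B = 11*e1 - 8*e2 + 7*e3


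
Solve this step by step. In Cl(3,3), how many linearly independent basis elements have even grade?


Even subalgebra dimension = 2^(n-1)
n = 3 + 3 = 6
2^(6 - 1) = 2^5 = 32
Verification: sum of C(6,k) for even k = 1 + 15 + 15 + 1 = 32
Result = 32


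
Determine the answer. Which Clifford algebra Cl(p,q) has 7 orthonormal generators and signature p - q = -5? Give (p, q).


We need p + q = 7 and p - q = -5.
Adding: 2p = 7 + (-5) = 2, so p = 1.
Then q = 7 - 1 = 6.
(p, q) = (1, 6)


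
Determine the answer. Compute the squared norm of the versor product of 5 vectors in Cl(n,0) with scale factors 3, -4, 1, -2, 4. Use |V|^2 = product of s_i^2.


Each vector v_i has |v_i|^2 = s_i^2
Squared scales: 3^2 = 9, (-4)^2 = 16, 1^2 = 1, (-2)^2 = 4, 4^2 = 16
|V|^2 = 9 * 16 * 1 * 4 * 16
= 9216


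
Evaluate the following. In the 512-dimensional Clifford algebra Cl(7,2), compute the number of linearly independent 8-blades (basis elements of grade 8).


Number of grade-k basis blades in Cl(p,q) with n = p + q is C(n, k).
n = 7 + 2 = 9
C(9, 8) = 9! / (8! * 1!)
= 362880 / (40320 * 1)
= 9


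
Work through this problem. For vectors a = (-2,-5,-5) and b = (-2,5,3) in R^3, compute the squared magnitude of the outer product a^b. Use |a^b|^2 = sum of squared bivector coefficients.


a wedge b = (a1*b2 - a2*b1)*e12 + (a1*b3 - a3*b1)*e13 + (a2*b3 - a3*b2)*e23
e12 coeff: (-2)*5 - (-5)*(-2) = -10 - 10 = -20
e13 coeff: (-2)*3 - (-5)*(-2) = -6 - 10 = -16
e23 coeff: (-5)*3 - (-5)*5 = -15 - (-25) = 10
|a wedge b|^2 = (-20)^2 + (-16)^2 + 10^2
= 400 + 256 + 100
= 756


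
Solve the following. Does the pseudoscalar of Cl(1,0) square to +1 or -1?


The pseudoscalar I = e1...e_n (product of all n generators) of Cl(p,q) satisfies I^2 = (-1)^(q + n(n-1)/2).
p = 1, q = 0, n = p + q = 1
n(n-1)/2 = 1 * 0 / 2 = 0
Exponent = q + n(n-1)/2 = 0 + 0 = 0
I^2 = (-1)^0 = +1


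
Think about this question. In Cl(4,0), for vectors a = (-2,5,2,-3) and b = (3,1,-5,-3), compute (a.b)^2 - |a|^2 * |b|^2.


a . b = (-2)*3 + 5*1 + 2*(-5) + (-3)*(-3)
= -6 + 5 + (-10) + 9 = -2
|a|^2 = (-2)^2 + 5^2 + 2^2 + (-3)^2 = 42
|b|^2 = 3^2 + 1^2 + (-5)^2 + (-3)^2 = 44
(a.b)^2 = (-2)^2 = 4
|a|^2 * |b|^2 = 42 * 44 = 1848
Result = 4 - 1848 = -1844


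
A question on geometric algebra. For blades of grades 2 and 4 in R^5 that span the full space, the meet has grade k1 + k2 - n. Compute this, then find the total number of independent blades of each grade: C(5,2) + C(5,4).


Meet grade = grade(A) + grade(B) - n
= 2 + 4 - 5 = 1
C(5,2) = 10
C(5,4) = 5
dim_A + dim_B = 10 + 5 = 15


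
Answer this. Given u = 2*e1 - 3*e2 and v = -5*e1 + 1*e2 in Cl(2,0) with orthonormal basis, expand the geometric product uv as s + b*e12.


Expand: (2*e1 - 3*e2)(-5*e1 + 1*e2)
= 2*(-5)*e1e1 + 2*1*e1e2 + (-3)*(-5)*e2e1 + (-3)*1*e2e2
Using e1^2 = e2^2 = 1, e2e1 = -e1e2:
Scalar part s = 2*(-5) + (-3)*1 = -10 + (-3) = -13
Bivector part b = 2*1 - (-3)*(-5) = 2 - 15 = -13
uv = -13 - 13*e12


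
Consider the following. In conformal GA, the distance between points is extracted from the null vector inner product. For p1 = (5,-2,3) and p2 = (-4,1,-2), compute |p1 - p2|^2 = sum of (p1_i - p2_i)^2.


p1 - p2 = (9, -3, 5)
|p1 - p2|^2 = 9^2 + (-3)^2 + 5^2
= 81 + 9 + 25
= 115


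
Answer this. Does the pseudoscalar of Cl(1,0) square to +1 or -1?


The pseudoscalar I = e1...e_n (product of all n generators) of Cl(p,q) satisfies I^2 = (-1)^(q + n(n-1)/2).
p = 1, q = 0, n = p + q = 1
n(n-1)/2 = 1 * 0 / 2 = 0
Exponent = q + n(n-1)/2 = 0 + 0 = 0
I^2 = (-1)^0 = +1


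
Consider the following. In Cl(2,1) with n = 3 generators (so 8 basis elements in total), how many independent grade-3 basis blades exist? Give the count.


Number of grade-k basis blades in Cl(p,q) with n = p + q is C(n, k).
n = 2 + 1 = 3
C(3, 3) = 3! / (3! * 0!)
= 6 / (6 * 1)
= 1


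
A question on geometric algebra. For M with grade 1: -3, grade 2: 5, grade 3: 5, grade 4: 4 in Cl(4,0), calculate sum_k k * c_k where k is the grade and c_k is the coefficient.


Grade-weighted sum = sum of grade_k * coefficient_k
1*(-3) = -3
2*5 = 10
3*5 = 15
4*4 = 16
Total = -3 + 10 + 15 + 16 = 38


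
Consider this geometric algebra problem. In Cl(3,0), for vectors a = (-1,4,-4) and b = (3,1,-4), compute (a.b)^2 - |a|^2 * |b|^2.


a . b = (-1)*3 + 4*1 + (-4)*(-4)
= -3 + 4 + 16 = 17
|a|^2 = (-1)^2 + 4^2 + (-4)^2 = 33
|b|^2 = 3^2 + 1^2 + (-4)^2 = 26
(a.b)^2 = 17^2 = 289
|a|^2 * |b|^2 = 33 * 26 = 858
Result = 289 - 858 = -569


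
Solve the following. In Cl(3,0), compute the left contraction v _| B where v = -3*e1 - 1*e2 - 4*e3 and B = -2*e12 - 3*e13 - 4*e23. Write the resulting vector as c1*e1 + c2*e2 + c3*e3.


Left contraction v _| B = <vB>_1 (grade-1 part of the geometric product vB).
Using e1_|e12 = e2, e2_|e12 = -e1, e1_|e13 = e3, e3_|e13 = -e1, e2_|e23 = e3, e3_|e23 = -e2:
e1 coeff: -v2*b12 - v3*b13 = -(-1)*(-2) - (-4)*(-3) = -14
e2 coeff: v1*b12 - v3*b23 = (-3)*(-2) - (-4)*(-4) = -10
e3 coeff: v1*b13 + v2*b23 = (-3)*(-3) + (-1)*(-4) = 13
v _| B = -14*e1 - 10*e2 + 13*e3


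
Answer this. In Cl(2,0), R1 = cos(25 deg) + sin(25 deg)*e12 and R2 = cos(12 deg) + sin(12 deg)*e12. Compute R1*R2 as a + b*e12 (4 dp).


Same-plane rotors commute and their half-angles add:
R1*R2 = cos(a1 + a2) + sin(a1 + a2)*e12.
a1 + a2 = 25 + 12 = 37 deg
cos(37 deg) = 0.7986
sin(37 deg) = 0.6018
R1*R2 = 0.7986 + 0.6018*e12


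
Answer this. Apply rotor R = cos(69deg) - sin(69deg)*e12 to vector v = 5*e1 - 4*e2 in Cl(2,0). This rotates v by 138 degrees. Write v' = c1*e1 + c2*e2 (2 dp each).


Rotor R = cos(69deg) - sin(69deg)*e12
Rotation angle theta = 2 * 69 = 138 degrees
v' = R*v*~R rotates v by theta.
cos(138deg) = -0.7431, sin(138deg) = 0.6691
v'_1 = 5*cos(138deg) - (-4)*sin(138deg)
= 5*(-0.7431) - (-4)*0.6691
= -1.04
v'_2 = 5*sin(138deg) + (-4)*cos(138deg)
= 5*0.6691 + (-4)*(-0.7431)
= 6.32
v' = -1.04*e1 + 6.32*e2


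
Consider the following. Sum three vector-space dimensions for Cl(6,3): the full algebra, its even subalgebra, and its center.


n = 6 + 3 = 9
Total dim = 2^9 = 512
Even subalgebra dim = 2^8 = 256
n is odd, so center dim = 2
Sum = 512 + 256 + 2 = 770


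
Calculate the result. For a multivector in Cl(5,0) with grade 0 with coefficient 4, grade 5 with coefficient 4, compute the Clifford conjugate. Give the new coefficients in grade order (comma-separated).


Clifford conjugate sign for grade k: (-1)^(k(k+1)/2)
Grade 0: (-1)^(0*1/2) = (-1)^0 = 1, coeff 4 -> 4
Grade 5: (-1)^(5*6/2) = (-1)^15 = -1, coeff 4 -> -4
Conjugated coefficients: 4, -4


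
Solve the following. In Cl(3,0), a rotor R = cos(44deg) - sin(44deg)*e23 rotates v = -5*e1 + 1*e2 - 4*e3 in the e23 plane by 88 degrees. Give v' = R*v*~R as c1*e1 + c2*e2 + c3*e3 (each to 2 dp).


Rotor R = cos(44deg) - sin(44deg)*e23
Rotation angle theta = 2 * 44 = 88 degrees in the e23 plane (e2 -> e3).
The component perpendicular to the plane (e1) is invariant: v'_1 = v1 = -5.00
cos(88deg) = 0.0349, sin(88deg) = 0.9994
v'_2 = v2*cos(theta) - v3*sin(theta) = 1*0.0349 - (-4)*0.9994 = 4.03
v'_3 = v2*sin(theta) + v3*cos(theta) = 1*0.9994 + (-4)*0.0349 = 0.86
v' = -5.00*e1 + 4.03*e2 + 0.86*e3


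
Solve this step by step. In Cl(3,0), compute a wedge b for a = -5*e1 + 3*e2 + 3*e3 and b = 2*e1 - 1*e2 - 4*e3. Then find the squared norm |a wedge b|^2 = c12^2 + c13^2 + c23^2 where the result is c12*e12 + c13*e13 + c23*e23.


a wedge b = (a1*b2 - a2*b1)*e12 + (a1*b3 - a3*b1)*e13 + (a2*b3 - a3*b2)*e23
e12 coeff: (-5)*(-1) - 3*2 = 5 - 6 = -1
e13 coeff: (-5)*(-4) - 3*2 = 20 - 6 = 14
e23 coeff: 3*(-4) - 3*(-1) = -12 - (-3) = -9
|a wedge b|^2 = (-1)^2 + 14^2 + (-9)^2
= 1 + 196 + 81
= 278


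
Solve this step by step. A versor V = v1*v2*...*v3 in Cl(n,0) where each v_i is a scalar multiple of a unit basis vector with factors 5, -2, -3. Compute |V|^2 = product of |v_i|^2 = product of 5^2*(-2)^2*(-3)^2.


Each vector v_i has |v_i|^2 = s_i^2
Squared scales: 5^2 = 25, (-2)^2 = 4, (-3)^2 = 9
|V|^2 = 25 * 4 * 9
= 900


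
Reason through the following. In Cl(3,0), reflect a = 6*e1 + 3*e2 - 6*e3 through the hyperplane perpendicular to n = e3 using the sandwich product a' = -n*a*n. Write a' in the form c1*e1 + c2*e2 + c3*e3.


Reflection formula: a' = -n*a*n, with n = e3 (unit vector, n^2 = 1).
For reflection through hyperplane perp to e3:
The component along e3 flips sign, others stay.
a = (6, 3, -6)
a' = (6, 3, 6)
a' = 6*e1 + 3*e2 + 6*e3


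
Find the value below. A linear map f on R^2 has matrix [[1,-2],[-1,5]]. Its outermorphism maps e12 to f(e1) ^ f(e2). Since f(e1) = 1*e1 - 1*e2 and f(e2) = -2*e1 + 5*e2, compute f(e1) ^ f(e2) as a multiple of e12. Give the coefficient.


The outermorphism of a linear map f sends e1^e2 to f(e1)^f(e2).
f(e1) = 1*e1 - 1*e2
f(e2) = -2*e1 + 5*e2
f(e1) ^ f(e2) = (1*e1 - 1*e2) ^ (-2*e1 + 5*e2)
= 1*5*e12 + (-1)*(-2)*e21
= (5 - 2)*e12
= 3*e12
Coefficient = 3


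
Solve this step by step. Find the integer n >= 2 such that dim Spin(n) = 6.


dim Spin(n) = dim so(n) = n(n-1)/2.
Solve n(n-1)/2 = 6, i.e. n^2 - n - 12 = 0.
Discriminant = 1 + 8*6 = 49
n = (1 + sqrt(49))/2 = (1 + 7)/2 = 4


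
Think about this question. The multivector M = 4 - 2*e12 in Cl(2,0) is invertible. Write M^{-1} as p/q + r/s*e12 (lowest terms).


M = 4 - 2*e12, where e12^2 = -1.
Since M commutes with its reverse ~M = a - b*e12, M * ~M = a^2 - b^2*e12^2 = a^2 + b^2.
So M^{-1} = ~M / (a^2 + b^2) = (a - b*e12)/(a^2 + b^2).
a^2 + b^2 = 16 + 4 = 20
Scalar part = 4/20 = 1/5
Bivector coeff = 2/20 = 1/10
M^{-1} = 1/5 + 1/10*e12


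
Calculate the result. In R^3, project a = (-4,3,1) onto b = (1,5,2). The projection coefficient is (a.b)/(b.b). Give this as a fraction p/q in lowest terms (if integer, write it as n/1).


Projection coefficient = (a . b) / (b . b)
a . b = (-4)*1 + 3*5 + 1*2
= -4 + 15 + 2 = 13
b . b = 1^2 + 5^2 + 2^2
= 1 + 25 + 4 = 30
Coefficient = 13/30
In lowest terms: 13/30


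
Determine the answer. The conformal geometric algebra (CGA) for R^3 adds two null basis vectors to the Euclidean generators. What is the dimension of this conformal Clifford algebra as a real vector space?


The conformal model of R^3 uses Cl(4,1): the 3 Euclidean generators plus two extra orthogonal generators e+ (e+^2 = +1) and e- (e-^2 = -1), from which the null vectors e0, einf are built.
Number of generators m = 3 + 2 = 5.
dim Cl(p,q) = 2^m = 2^5 = 32


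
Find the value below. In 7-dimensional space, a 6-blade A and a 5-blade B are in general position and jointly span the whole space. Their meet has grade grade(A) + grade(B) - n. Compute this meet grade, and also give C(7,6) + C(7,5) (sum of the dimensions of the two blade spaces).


Meet grade = grade(A) + grade(B) - n
= 6 + 5 - 7 = 4
C(7,6) = 7
C(7,5) = 21
dim_A + dim_B = 7 + 21 = 28


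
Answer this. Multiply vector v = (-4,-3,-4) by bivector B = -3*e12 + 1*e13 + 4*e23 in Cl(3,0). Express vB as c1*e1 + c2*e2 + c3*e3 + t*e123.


vB has grade-1 (vector) and grade-3 (trivector) parts: vB = (v _| B) + (v ^ B).
Vector part <vB>_1:
  e1: -v2*b12 - v3*b13 = -(-3)*(-3) - (-4)*(1) = -5
  e2: v1*b12 - v3*b23 = (-4)*(-3) - (-4)*(4) = 28
  e3: v1*b13 + v2*b23 = (-4)*(1) + (-3)*(4) = -16
Trivector part <vB>_3:
  e123: v1*b23 - v2*b13 + v3*b12 = (-4)*(4) - (-3)*(1) + (-4)*(-3) = -1
vB = -5*e1 + 28*e2 - 16*e3 - 1*e123


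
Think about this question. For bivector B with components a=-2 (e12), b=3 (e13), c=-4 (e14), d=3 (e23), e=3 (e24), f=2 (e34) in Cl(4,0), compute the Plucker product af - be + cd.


Plucker relation: af - be + cd
a*f = (-2)*2 = -4
b*e = 3*3 = 9
c*d = (-4)*3 = -12
af - be + cd = -4 - 9 + (-12)
= -25


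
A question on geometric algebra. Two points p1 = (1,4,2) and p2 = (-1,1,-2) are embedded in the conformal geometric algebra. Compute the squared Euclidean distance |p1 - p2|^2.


p1 - p2 = (2, 3, 4)
|p1 - p2|^2 = 2^2 + 3^2 + 4^2
= 4 + 9 + 16
= 29


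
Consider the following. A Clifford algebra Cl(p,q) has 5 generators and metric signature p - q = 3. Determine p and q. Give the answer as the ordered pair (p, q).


We need p + q = 5 and p - q = 3.
Adding: 2p = 5 + 3 = 8, so p = 4.
Then q = 5 - 4 = 1.
(p, q) = (4, 1)


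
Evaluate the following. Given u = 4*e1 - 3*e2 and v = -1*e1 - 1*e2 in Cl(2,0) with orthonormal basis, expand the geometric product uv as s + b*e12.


Expand: (4*e1 - 3*e2)(-1*e1 - 1*e2)
= 4*(-1)*e1e1 + 4*(-1)*e1e2 + (-3)*(-1)*e2e1 + (-3)*(-1)*e2e2
Using e1^2 = e2^2 = 1, e2e1 = -e1e2:
Scalar part s = 4*(-1) + (-3)*(-1) = -4 + 3 = -1
Bivector part b = 4*(-1) - (-3)*(-1) = -4 - 3 = -7
uv = -1 - 7*e12


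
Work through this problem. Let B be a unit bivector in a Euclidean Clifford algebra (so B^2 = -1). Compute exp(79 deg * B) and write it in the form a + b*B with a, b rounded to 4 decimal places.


For a unit bivector B with B^2 = -1, the exponential series gives
e^(theta*B) = cos(theta) + sin(theta)*B (the GA analogue of Euler's formula).
theta = 79 degrees = 1.37881 rad
cos(79 deg) = 0.1908
sin(79 deg) = 0.9816
exp(theta*B) = 0.1908 + 0.9816*B


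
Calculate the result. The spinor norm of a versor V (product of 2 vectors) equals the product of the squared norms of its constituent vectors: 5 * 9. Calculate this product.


Spinor norm N(V) = |v1|^2 * |v2|^2 * ... * |v2|^2
= 5 * 9
Running product: 5, 45
N(V) = 45


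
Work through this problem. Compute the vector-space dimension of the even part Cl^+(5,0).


Even subalgebra dimension = 2^(n-1)
n = 5 + 0 = 5
2^(5 - 1) = 2^4 = 16
Verification: sum of C(5,k) for even k = 1 + 10 + 5 = 16
Result = 16


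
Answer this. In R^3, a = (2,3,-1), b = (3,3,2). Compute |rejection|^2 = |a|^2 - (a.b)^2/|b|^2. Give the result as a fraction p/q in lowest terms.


|a|^2 = 2^2 + 3^2 + (-1)^2 = 14
|b|^2 = 3^2 + 3^2 + 2^2 = 22
a . b = 2*3 + 3*3 + (-1)*2 = 13
(a.b)^2 = 13^2 = 169
|rej|^2 = 14 - 169/22
= (308 - 169)/22
= 139/22
In lowest terms: 139/22


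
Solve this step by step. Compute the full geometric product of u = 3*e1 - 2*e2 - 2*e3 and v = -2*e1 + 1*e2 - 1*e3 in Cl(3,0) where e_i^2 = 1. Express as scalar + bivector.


In Cl(3,0): e_i^2 = 1, e_ie_j = -e_je_i for i != j.
Scalar part = u . v = 3*(-2) + (-2)*1 + (-2)*(-1)
= -6 + (-2) + 2 = -6
e12 coeff = 3*1 - (-2)*(-2) = 3 - 4 = -1
e13 coeff = 3*(-1) - (-2)*(-2) = -3 - 4 = -7
e23 coeff = (-2)*(-1) - (-2)*1 = 2 - (-2) = 4
uv = -6 - 1*e12 - 7*e13 + 4*e23


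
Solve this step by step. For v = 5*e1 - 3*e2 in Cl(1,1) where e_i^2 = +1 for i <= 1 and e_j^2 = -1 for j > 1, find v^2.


v^2 = sum of c_i^2 * e_i^2
Positive signature terms (e_i^2 = +1): 5^2 = 25
Negative signature terms (e_j^2 = -1): (-3)^2 = 9
v^2 = 25 - 9 = 16


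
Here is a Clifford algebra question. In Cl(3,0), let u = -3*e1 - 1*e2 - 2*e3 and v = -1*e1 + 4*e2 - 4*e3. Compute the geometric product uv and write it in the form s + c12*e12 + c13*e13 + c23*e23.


In Cl(3,0): e_i^2 = 1, e_ie_j = -e_je_i for i != j.
Scalar part = u . v = (-3)*(-1) + (-1)*4 + (-2)*(-4)
= 3 + (-4) + 8 = 7
e12 coeff = (-3)*4 - (-1)*(-1) = -12 - 1 = -13
e13 coeff = (-3)*(-4) - (-2)*(-1) = 12 - 2 = 10
e23 coeff = (-1)*(-4) - (-2)*4 = 4 - (-8) = 12
uv = 7 - 13*e12 + 10*e13 + 12*e23


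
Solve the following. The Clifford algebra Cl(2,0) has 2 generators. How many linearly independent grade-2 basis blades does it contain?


Number of grade-k basis blades in Cl(p,q) with n = p + q is C(n, k).
n = 2 + 0 = 2
C(2, 2) = 2! / (2! * 0!)
= 2 / (2 * 1)
= 1


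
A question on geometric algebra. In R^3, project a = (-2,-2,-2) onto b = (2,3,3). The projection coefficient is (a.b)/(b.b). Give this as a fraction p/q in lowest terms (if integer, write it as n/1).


Projection coefficient = (a . b) / (b . b)
a . b = (-2)*2 + (-2)*3 + (-2)*3
= -4 + (-6) + (-6) = -16
b . b = 2^2 + 3^2 + 3^2
= 4 + 9 + 9 = 22
Coefficient = -16/22
In lowest terms: -8/11


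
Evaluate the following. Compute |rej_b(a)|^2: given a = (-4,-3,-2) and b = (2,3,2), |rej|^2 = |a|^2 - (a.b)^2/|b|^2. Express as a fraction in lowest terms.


|a|^2 = (-4)^2 + (-3)^2 + (-2)^2 = 29
|b|^2 = 2^2 + 3^2 + 2^2 = 17
a . b = (-4)*2 + (-3)*3 + (-2)*2 = -21
(a.b)^2 = (-21)^2 = 441
|rej|^2 = 29 - 441/17
= (493 - 441)/17
= 52/17
In lowest terms: 52/17


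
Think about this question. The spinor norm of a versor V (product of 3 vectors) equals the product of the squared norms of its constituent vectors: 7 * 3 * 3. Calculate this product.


Spinor norm N(V) = |v1|^2 * |v2|^2 * ... * |v3|^2
= 7 * 3 * 3
Running product: 7, 21, 63
N(V) = 63


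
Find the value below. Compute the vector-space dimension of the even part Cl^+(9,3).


Even subalgebra dimension = 2^(n-1)
n = 9 + 3 = 12
2^(12 - 1) = 2^11 = 2048
Verification: sum of C(12,k) for even k = 1 + 66 + 495 + 924 + 495 + 66 + 1 = 2048
Result = 2048


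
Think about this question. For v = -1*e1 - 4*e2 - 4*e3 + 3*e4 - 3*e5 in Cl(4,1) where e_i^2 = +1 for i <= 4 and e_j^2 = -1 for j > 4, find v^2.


v^2 = sum of c_i^2 * e_i^2
Positive signature terms (e_i^2 = +1): (-1)^2 + (-4)^2 + (-4)^2 + 3^2 = 42
Negative signature terms (e_j^2 = -1): (-3)^2 = 9
v^2 = 42 - 9 = 33


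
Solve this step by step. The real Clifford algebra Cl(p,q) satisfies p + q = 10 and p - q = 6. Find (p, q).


We need p + q = 10 and p - q = 6.
Adding: 2p = 10 + 6 = 16, so p = 8.
Then q = 10 - 8 = 2.
(p, q) = (8, 2)


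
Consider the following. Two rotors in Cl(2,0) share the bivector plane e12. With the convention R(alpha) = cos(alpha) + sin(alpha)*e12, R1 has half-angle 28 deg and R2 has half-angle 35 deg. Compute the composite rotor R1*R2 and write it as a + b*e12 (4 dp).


Same-plane rotors commute and their half-angles add:
R1*R2 = cos(a1 + a2) + sin(a1 + a2)*e12.
a1 + a2 = 28 + 35 = 63 deg
cos(63 deg) = 0.4540
sin(63 deg) = 0.8910
R1*R2 = 0.4540 + 0.8910*e12


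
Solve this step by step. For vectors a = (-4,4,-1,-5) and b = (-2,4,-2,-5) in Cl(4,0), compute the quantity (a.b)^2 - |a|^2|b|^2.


a . b = (-4)*(-2) + 4*4 + (-1)*(-2) + (-5)*(-5)
= 8 + 16 + 2 + 25 = 51
|a|^2 = (-4)^2 + 4^2 + (-1)^2 + (-5)^2 = 58
|b|^2 = (-2)^2 + 4^2 + (-2)^2 + (-5)^2 = 49
(a.b)^2 = 51^2 = 2601
|a|^2 * |b|^2 = 58 * 49 = 2842
Result = 2601 - 2842 = -241


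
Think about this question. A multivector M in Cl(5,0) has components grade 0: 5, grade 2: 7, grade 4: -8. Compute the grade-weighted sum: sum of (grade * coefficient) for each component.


Grade-weighted sum = sum of grade_k * coefficient_k
0*5 = 0
2*7 = 14
4*(-8) = -32
Total = 0 + 14 + (-32) = -18


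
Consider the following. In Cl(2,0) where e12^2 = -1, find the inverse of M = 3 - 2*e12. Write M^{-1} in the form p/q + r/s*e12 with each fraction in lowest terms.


M = 3 - 2*e12, where e12^2 = -1.
Since M commutes with its reverse ~M = a - b*e12, M * ~M = a^2 - b^2*e12^2 = a^2 + b^2.
So M^{-1} = ~M / (a^2 + b^2) = (a - b*e12)/(a^2 + b^2).
a^2 + b^2 = 9 + 4 = 13
Scalar part = 3/13 = 3/13
Bivector coeff = 2/13 = 2/13
M^{-1} = 3/13 + 2/13*e12


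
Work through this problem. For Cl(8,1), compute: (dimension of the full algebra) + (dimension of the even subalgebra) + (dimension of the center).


n = 8 + 1 = 9
Total dim = 2^9 = 512
Even subalgebra dim = 2^8 = 256
n is odd, so center dim = 2
Sum = 512 + 256 + 2 = 770


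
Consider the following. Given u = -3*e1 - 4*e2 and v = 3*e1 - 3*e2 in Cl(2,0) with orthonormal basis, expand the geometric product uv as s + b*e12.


Expand: (-3*e1 - 4*e2)(3*e1 - 3*e2)
= (-3)*3*e1e1 + (-3)*(-3)*e1e2 + (-4)*3*e2e1 + (-4)*(-3)*e2e2
Using e1^2 = e2^2 = 1, e2e1 = -e1e2:
Scalar part s = (-3)*3 + (-4)*(-3) = -9 + 12 = 3
Bivector part b = (-3)*(-3) - (-4)*3 = 9 - (-12) = 21
uv = 3 + 21*e12


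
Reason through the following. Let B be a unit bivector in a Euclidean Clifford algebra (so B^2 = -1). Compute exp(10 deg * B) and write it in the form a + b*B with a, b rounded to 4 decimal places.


For a unit bivector B with B^2 = -1, the exponential series gives
e^(theta*B) = cos(theta) + sin(theta)*B (the GA analogue of Euler's formula).
theta = 10 degrees = 0.174533 rad
cos(10 deg) = 0.9848
sin(10 deg) = 0.1736
exp(theta*B) = 0.9848 + 0.1736*B


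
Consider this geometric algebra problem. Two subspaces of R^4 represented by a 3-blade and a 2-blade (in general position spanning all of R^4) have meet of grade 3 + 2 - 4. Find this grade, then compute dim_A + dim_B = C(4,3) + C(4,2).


Meet grade = grade(A) + grade(B) - n
= 3 + 2 - 4 = 1
C(4,3) = 4
C(4,2) = 6
dim_A + dim_B = 4 + 6 = 10
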